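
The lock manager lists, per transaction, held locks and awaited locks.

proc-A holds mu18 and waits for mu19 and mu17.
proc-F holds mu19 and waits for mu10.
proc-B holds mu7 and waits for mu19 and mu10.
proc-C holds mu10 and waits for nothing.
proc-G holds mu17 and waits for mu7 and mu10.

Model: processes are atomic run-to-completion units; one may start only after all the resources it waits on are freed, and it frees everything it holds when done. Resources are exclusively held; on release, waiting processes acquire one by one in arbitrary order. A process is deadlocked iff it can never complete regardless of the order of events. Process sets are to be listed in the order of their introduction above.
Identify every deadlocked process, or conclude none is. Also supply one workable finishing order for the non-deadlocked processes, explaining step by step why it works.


No process is deadlocked.
Key observation: every chain of waits terminates; starting from the processes that wait on nothing, all the rest unlock in turn.
The rest can finish in the order proc-C, proc-F, proc-B, proc-G, proc-A.
Step-by-step check:
  run proc-C (it waits on nothing); releases mu10
  run proc-F (all its waits — mu10 — are resolved); releases mu19
  run proc-B (all its waits — mu19 and mu10 — are resolved); releases mu7
  run proc-G (all its waits — mu7 and mu10 — are resolved); releases mu17
  run proc-A (all its waits — mu19 and mu17 — are resolved); releases mu18


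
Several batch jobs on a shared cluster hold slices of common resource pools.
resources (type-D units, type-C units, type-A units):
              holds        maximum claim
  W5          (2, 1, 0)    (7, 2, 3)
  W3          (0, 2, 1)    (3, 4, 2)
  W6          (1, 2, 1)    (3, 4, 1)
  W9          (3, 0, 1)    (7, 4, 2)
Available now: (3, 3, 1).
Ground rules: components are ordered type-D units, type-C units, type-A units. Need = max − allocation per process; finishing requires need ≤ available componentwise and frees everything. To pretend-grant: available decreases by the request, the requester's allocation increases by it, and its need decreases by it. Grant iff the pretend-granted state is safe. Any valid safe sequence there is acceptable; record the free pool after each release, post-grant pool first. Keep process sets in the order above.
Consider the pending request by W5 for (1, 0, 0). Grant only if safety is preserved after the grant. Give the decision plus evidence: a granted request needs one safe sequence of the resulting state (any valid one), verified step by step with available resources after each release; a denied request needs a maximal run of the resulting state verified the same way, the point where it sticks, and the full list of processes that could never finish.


DENY: after the grant no complete ordering would exist.
Key observation: the wall is type-D units: completing W6, W3 brings the pool only to (3, 7, 3), and all the rest need more.
On the post-grant state, W6, W3 is a maximal run — nothing extends it. Verifying each step:
  pool = (2, 3, 1)
  run W6 (needs (2, 2, 0), free (2, 3, 1)); after release of (1, 2, 1) the pool is (3, 5, 2)
  run W3 (needs (3, 2, 1), free (3, 5, 2)); after release of (0, 2, 1) the pool is (3, 7, 3)
  W5 cannot run: need (4, 1, 3) vs free (3, 7, 3) (insufficient type-D units)
  W9 cannot run: need (4, 4, 1) vs free (3, 7, 3) (insufficient type-D units)
Processes that could never finish after the grant: W5 and W9.


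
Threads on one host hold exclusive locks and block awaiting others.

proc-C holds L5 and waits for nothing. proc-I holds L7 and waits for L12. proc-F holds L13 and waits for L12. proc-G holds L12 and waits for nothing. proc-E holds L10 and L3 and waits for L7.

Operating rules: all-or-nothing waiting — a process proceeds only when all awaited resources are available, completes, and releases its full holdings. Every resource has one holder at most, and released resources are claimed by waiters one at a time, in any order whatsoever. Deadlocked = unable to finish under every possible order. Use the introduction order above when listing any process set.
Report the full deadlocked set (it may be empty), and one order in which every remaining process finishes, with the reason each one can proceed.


Nothing here is deadlocked.
Key observation: all waits point, directly or indirectly, at processes that can finish, so nothing is permanently blocked.
The rest can finish in the order proc-G, proc-C, proc-F, proc-I, proc-E.
Step-by-step check:
  proc-G: no waits; runs immediately, freeing L12
  proc-C: no waits; runs immediately, freeing L5
  proc-F: everything it awaited (L12) is free; runs, freeing L13
  proc-I: everything it awaited (L12) is free; runs, freeing L7
  proc-E: everything it awaited (L7) is free; runs, freeing L10 and L3


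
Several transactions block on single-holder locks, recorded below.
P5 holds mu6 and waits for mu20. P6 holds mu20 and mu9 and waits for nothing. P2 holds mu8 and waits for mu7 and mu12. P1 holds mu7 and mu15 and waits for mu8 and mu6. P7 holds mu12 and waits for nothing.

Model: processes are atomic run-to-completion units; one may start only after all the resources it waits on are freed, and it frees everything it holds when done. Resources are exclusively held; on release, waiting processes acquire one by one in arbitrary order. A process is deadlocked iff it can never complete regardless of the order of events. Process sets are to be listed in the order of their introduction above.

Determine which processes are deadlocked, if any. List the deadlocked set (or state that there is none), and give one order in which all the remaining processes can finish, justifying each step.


Deadlocked: P2 and P1.
Key observation: the cycle P2 -> P1 -> P2 can never break — each member waits on the next; no other process is dragged down with it.
A valid finishing order for the others: P6, P7, P5.
Check, step by step:
  P6: no waits; runs immediately, freeing mu20 and mu9
  P7: no waits; runs immediately, freeing mu12
  P5: everything it awaited (mu20) is free; runs, freeing mu6


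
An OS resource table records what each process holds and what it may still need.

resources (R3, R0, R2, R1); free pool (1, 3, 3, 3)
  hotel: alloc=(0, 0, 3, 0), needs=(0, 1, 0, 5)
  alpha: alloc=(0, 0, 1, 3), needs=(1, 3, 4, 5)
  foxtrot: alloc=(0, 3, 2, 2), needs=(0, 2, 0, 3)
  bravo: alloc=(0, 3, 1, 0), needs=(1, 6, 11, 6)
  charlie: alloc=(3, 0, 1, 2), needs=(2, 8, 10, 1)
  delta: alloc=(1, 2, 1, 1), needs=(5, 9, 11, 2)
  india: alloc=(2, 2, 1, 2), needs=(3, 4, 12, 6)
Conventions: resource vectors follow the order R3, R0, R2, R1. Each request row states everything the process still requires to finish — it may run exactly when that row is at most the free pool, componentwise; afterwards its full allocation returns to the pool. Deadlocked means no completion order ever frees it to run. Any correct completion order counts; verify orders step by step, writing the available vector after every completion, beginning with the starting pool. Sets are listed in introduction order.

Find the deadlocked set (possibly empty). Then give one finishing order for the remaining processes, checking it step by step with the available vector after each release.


The deadlocked set is bravo, charlie, delta and india.
Key observation: the pool after foxtrot, hotel, alpha is (1, 6, 9, 8); every surviving request exceeds it in R2, so progress ends there.
A valid finishing order for the others: foxtrot, hotel, alpha. Verifying each step:
  pool = (1, 3, 3, 3)
  run foxtrot (needs (0, 2, 0, 3), free (1, 3, 3, 3)); after release of (0, 3, 2, 2) the pool is (1, 6, 5, 5)
  run hotel (needs (0, 1, 0, 5), free (1, 6, 5, 5)); after release of (0, 0, 3, 0) the pool is (1, 6, 8, 5)
  run alpha (needs (1, 3, 4, 5), free (1, 6, 8, 5)); after release of (0, 0, 1, 3) the pool is (1, 6, 9, 8)
The stuck group stays short no matter what:
  blocked: bravo wants (1, 6, 11, 6), pool (1, 6, 9, 8) — not enough R2
  blocked: charlie wants (2, 8, 10, 1), pool (1, 6, 9, 8) — not enough R3, R0 and R2
  blocked: delta wants (5, 9, 11, 2), pool (1, 6, 9, 8) — not enough R3, R0 and R2
  blocked: india wants (3, 4, 12, 6), pool (1, 6, 9, 8) — not enough R3 and R2


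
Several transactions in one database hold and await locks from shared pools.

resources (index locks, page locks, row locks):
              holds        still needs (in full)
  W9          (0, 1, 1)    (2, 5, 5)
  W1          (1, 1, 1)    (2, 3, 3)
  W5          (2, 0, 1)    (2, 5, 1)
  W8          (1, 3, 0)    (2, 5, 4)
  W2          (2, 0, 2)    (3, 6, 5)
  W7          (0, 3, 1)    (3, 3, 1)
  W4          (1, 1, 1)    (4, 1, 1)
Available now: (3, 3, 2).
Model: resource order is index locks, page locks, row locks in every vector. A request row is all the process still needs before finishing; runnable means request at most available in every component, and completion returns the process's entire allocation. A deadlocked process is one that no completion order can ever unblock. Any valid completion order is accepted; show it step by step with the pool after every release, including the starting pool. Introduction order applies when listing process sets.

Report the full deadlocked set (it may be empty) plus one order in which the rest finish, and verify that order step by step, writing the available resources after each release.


No process is deadlocked.
Key observation: there is always a runnable process — W7 first — so the state unwinds completely.
A valid finishing order for the others: W7, W5, W4, W9, W1, W2, W8. Verifying each step:
  pool = (3, 3, 2)
  run W7 (needs (3, 3, 1), free (3, 3, 2)); after release of (0, 3, 1) the pool is (3, 6, 3)
  run W5 (needs (2, 5, 1), free (3, 6, 3)); after release of (2, 0, 1) the pool is (5, 6, 4)
  run W4 (needs (4, 1, 1), free (5, 6, 4)); after release of (1, 1, 1) the pool is (6, 7, 5)
  run W9 (needs (2, 5, 5), free (6, 7, 5)); after release of (0, 1, 1) the pool is (6, 8, 6)
  run W1 (needs (2, 3, 3), free (6, 8, 6)); after release of (1, 1, 1) the pool is (7, 9, 7)
  run W2 (needs (3, 6, 5), free (7, 9, 7)); after release of (2, 0, 2) the pool is (9, 9, 9)
  run W8 (needs (2, 5, 4), free (9, 9, 9)); after release of (1, 3, 0) the pool is (10, 12, 9)


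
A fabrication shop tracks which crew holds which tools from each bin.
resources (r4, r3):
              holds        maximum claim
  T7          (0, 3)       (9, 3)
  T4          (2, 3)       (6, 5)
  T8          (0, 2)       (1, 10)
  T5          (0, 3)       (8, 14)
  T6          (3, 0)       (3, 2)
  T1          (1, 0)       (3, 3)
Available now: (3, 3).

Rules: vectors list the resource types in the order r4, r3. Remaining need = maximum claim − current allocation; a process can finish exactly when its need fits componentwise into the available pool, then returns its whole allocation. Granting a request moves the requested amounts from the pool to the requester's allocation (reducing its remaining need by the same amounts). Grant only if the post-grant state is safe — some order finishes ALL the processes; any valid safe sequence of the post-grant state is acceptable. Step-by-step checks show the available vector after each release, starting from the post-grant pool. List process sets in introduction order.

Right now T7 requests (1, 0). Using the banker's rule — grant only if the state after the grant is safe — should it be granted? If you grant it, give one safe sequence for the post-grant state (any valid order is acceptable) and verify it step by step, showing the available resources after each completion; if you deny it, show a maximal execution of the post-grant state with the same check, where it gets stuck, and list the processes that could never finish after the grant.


GRANT. The post-grant state is safe; one safe sequence: T6, T1, T4, T7, T8, T5.
Key observation: post-grant, (2, 3) remains, and an order beginning with T6 completes everyone.
Verifying the post-grant state step by step:
  pool = (2, 3)
  T6: need (0, 2) fits (2, 3); releases (3, 0), pool now (5, 3)
  T1: need (2, 3) fits (5, 3); releases (1, 0), pool now (6, 3)
  T4: need (4, 2) fits (6, 3); releases (2, 3), pool now (8, 6)
  T7: need (8, 0) fits (8, 6); releases (1, 3), pool now (9, 9)
  T8: need (1, 8) fits (9, 9); releases (0, 2), pool now (9, 11)
  T5: need (8, 11) fits (9, 11); releases (0, 3), pool now (9, 14)


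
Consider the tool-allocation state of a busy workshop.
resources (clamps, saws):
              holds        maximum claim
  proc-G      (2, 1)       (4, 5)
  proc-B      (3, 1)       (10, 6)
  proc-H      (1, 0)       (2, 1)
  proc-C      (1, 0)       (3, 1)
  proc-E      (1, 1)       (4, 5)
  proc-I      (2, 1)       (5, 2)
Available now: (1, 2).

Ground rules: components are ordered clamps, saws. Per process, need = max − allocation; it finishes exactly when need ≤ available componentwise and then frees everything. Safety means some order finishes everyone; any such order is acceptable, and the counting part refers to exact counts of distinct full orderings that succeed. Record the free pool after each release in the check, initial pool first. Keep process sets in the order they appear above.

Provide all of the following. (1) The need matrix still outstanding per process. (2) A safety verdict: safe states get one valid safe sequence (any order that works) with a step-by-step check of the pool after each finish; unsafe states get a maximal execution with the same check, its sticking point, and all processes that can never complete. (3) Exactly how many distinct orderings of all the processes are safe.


(1) Outstanding need per process (order clamps, saws):
  proc-G: (2, 4)
  proc-B: (7, 5)
  proc-H: (1, 1)
  proc-C: (2, 1)
  proc-E: (3, 4)
  proc-I: (3, 1)
(2) The state is UNSAFE.
Key observation: saws is the bottleneck — with proc-H, proc-C, proc-I done the pool holds (5, 3), short of every remaining need.
The run proc-H, proc-C, proc-I cannot be extended any further. Step-by-step check:
  pool = (1, 2)
  run proc-H (needs (1, 1), free (1, 2)); after release of (1, 0) the pool is (2, 2)
  run proc-C (needs (2, 1), free (2, 2)); after release of (1, 0) the pool is (3, 2)
  run proc-I (needs (3, 1), free (3, 2)); after release of (2, 1) the pool is (5, 3)
  proc-G cannot run: need (2, 4) vs free (5, 3) (insufficient saws)
  proc-B cannot run: need (7, 5) vs free (5, 3) (insufficient clamps and saws)
  proc-E cannot run: need (3, 4) vs free (5, 3) (insufficient saws)
Never able to finish: proc-G, proc-B and proc-E.
(3) The exact count: 0 of the possible complete orderings are safe sequences.


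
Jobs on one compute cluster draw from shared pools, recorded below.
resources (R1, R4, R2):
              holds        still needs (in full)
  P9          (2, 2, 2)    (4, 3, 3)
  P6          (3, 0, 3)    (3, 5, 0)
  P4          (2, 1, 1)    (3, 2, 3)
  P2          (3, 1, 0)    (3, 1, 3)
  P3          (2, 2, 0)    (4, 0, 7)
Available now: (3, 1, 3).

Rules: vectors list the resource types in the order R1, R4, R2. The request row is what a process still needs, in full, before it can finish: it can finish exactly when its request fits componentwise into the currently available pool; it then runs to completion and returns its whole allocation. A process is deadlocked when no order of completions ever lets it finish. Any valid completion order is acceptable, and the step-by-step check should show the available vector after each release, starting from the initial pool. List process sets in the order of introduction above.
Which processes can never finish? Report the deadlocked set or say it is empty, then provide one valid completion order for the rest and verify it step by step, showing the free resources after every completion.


The deadlocked set is empty.
Key observation: P2 leads a chain of completions in which each release enables another process.
One completion order for the rest: P2, P4, P9, P6, P3. Check, step by step:
  pool = (3, 1, 3)
  P2 needs (3, 1, 3) <= (3, 1, 3) -> finishes; pool += (3, 1, 0) = (6, 2, 3)
  P4 needs (3, 2, 3) <= (6, 2, 3) -> finishes; pool += (2, 1, 1) = (8, 3, 4)
  P9 needs (4, 3, 3) <= (8, 3, 4) -> finishes; pool += (2, 2, 2) = (10, 5, 6)
  P6 needs (3, 5, 0) <= (10, 5, 6) -> finishes; pool += (3, 0, 3) = (13, 5, 9)
  P3 needs (4, 0, 7) <= (13, 5, 9) -> finishes; pool += (2, 2, 0) = (15, 7, 9)


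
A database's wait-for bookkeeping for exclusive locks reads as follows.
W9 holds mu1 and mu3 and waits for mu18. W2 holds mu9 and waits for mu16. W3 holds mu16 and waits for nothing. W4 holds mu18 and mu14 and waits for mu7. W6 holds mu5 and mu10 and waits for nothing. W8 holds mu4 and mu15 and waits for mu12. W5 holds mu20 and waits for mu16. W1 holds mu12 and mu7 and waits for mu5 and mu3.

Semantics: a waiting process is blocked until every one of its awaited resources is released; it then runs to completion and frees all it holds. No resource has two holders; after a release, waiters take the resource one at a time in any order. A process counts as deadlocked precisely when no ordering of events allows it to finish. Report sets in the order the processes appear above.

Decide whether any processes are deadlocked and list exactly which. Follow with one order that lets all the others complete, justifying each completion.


Deadlocked: W9, W4, W8 and W1.
Key observation: W9 -> W4 -> W1 -> W9 is a circular wait — nothing in it can go first; W8 waits into the deadlock from upstream.
A valid finishing order for the others: W3, W6, W2, W5.
Verifying each step:
  W3 waits on nothing -> runs at once and releases mu16
  W6 waits on nothing -> runs at once and releases mu5 and mu10
  W2 waits on mu16 — all released -> runs and releases mu9
  W5 waits on mu16 — all released -> runs and releases mu20


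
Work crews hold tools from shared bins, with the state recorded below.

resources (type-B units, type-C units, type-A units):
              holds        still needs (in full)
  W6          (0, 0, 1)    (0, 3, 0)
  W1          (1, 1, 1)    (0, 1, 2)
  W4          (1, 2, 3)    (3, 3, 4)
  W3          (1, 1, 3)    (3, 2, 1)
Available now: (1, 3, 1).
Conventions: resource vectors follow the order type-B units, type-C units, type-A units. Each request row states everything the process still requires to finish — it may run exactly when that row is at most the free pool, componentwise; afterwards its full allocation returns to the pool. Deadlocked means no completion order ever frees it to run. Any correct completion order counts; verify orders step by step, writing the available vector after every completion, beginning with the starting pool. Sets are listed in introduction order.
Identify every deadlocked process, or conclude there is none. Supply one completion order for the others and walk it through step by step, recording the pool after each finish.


Deadlocked set: W4 and W3.
Key observation: type-B units is the bottleneck — with W6, W1 done the pool holds (2, 4, 3), short of every remaining need.
The rest can finish in the order W6, W1. Walking it through:
  pool = (1, 3, 1)
  W6: need (0, 3, 0) fits (1, 3, 1); releases (0, 0, 1), pool now (1, 3, 2)
  W1: need (0, 1, 2) fits (1, 3, 2); releases (1, 1, 1), pool now (2, 4, 3)
None of the blocked processes ever fits:
  W4 cannot run: need (3, 3, 4) vs free (2, 4, 3) (insufficient type-B units and type-A units)
  W3 cannot run: need (3, 2, 1) vs free (2, 4, 3) (insufficient type-B units)


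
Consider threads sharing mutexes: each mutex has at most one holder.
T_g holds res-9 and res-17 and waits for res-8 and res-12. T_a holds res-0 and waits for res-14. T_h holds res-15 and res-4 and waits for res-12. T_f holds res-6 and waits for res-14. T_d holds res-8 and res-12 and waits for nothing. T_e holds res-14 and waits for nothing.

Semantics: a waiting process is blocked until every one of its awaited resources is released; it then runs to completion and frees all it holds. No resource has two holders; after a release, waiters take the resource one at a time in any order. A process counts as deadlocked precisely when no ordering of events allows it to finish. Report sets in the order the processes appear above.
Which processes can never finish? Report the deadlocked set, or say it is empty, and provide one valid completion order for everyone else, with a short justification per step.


Nothing here is deadlocked.
Key observation: although several processes wait, no cycle exists — each chain bottoms out at a free runner.
One completion order for the rest: T_d, T_g, T_e, T_a, T_f, T_h.
Step-by-step check:
  T_d waits on nothing -> runs at once and releases res-8 and res-12
  run T_g (all its waits — res-8 and res-12 — are resolved); releases res-9 and res-17
  T_e waits on nothing -> runs at once and releases res-14
  run T_a (all its waits — res-14 — are resolved); releases res-0
  run T_f (all its waits — res-14 — are resolved); releases res-6
  run T_h (all its waits — res-12 — are resolved); releases res-15 and res-4


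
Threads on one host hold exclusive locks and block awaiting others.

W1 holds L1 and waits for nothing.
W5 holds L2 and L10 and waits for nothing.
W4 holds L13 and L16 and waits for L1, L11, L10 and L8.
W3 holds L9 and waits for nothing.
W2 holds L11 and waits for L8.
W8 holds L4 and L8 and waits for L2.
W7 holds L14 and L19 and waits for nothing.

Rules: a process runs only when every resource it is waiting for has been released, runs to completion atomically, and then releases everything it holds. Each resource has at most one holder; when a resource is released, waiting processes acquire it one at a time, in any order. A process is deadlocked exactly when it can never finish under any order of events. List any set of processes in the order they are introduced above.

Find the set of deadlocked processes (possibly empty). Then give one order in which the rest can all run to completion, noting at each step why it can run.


No process is deadlocked.
Key observation: every chain of waits terminates; starting from the processes that wait on nothing, all the rest unlock in turn.
One completion order for the rest: W5, W3, W7, W8, W1, W2, W4.
Walking it through:
  W5 waits on nothing -> runs at once and releases L2 and L10
  W3 waits on nothing -> runs at once and releases L9
  W7 waits on nothing -> runs at once and releases L14 and L19
  W8: everything it awaited (L2) is free; runs, freeing L4 and L8
  W1 waits on nothing -> runs at once and releases L1
  W2: everything it awaited (L8) is free; runs, freeing L11
  W4: everything it awaited (L1, L11, L10 and L8) is free; runs, freeing L13 and L16


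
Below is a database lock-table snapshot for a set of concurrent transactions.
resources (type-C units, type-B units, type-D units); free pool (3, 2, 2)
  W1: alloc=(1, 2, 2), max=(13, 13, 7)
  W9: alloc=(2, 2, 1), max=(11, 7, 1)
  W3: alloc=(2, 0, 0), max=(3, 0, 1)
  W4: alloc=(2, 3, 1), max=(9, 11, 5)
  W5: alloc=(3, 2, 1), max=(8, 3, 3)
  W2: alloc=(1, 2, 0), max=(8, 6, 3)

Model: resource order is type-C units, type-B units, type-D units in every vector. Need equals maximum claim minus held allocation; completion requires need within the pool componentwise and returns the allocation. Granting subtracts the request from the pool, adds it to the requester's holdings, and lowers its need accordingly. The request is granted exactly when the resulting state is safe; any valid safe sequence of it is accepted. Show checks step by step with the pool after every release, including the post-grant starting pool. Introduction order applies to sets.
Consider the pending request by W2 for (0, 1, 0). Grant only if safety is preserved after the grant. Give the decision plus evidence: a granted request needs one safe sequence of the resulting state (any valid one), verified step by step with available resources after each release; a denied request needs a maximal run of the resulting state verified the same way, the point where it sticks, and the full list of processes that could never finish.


GRANT: granting preserves safety; a valid post-grant sequence is W3, W5, W2, W9, W4, W1.
Key observation: after the grant the pool drops to (3, 1, 2), which still lets W3 finish first and unwind the rest.
Verifying the post-grant state step by step:
  pool = (3, 1, 2)
  W3: need (1, 0, 1) fits (3, 1, 2); releases (2, 0, 0), pool now (5, 1, 2)
  W5: need (5, 1, 2) fits (5, 1, 2); releases (3, 2, 1), pool now (8, 3, 3)
  W2: need (7, 3, 3) fits (8, 3, 3); releases (1, 3, 0), pool now (9, 6, 3)
  W9: need (9, 5, 0) fits (9, 6, 3); releases (2, 2, 1), pool now (11, 8, 4)
  W4: need (7, 8, 4) fits (11, 8, 4); releases (2, 3, 1), pool now (13, 11, 5)
  W1: need (12, 11, 5) fits (13, 11, 5); releases (1, 2, 2), pool now (14, 13, 7)


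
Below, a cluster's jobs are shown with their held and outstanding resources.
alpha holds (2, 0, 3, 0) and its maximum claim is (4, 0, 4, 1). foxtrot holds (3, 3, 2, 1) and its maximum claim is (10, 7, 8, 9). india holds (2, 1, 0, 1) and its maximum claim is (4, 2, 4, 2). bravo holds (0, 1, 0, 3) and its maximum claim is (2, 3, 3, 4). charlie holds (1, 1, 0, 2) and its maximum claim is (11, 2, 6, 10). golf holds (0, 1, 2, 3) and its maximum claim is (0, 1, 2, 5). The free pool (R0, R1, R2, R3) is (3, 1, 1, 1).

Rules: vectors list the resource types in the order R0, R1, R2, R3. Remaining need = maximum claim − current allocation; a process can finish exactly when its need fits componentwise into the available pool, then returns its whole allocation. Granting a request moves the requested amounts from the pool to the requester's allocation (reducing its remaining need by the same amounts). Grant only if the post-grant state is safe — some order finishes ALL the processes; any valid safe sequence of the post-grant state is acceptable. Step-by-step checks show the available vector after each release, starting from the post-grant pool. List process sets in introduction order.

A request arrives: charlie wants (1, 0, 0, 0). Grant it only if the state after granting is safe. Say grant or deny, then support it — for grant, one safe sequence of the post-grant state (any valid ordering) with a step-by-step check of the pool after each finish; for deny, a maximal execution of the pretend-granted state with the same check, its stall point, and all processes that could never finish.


DENY. Granting would leave the state unsafe.
Key observation: even finishing alpha, india, bravo, golf leaves just (6, 4, 6, 8) free — too little R0 for any of the remaining processes.
After a pretend grant, a maximal execution: alpha, india, bravo, golf — then nothing else fits. Verifying each step:
  pool = (2, 1, 1, 1)
  alpha needs (2, 0, 1, 1) <= (2, 1, 1, 1) -> finishes; pool += (2, 0, 3, 0) = (4, 1, 4, 1)
  india needs (2, 1, 4, 1) <= (4, 1, 4, 1) -> finishes; pool += (2, 1, 0, 1) = (6, 2, 4, 2)
  bravo needs (2, 2, 3, 1) <= (6, 2, 4, 2) -> finishes; pool += (0, 1, 0, 3) = (6, 3, 4, 5)
  golf needs (0, 0, 0, 2) <= (6, 3, 4, 5) -> finishes; pool += (0, 1, 2, 3) = (6, 4, 6, 8)
  blocked: foxtrot wants (7, 4, 6, 8), pool (6, 4, 6, 8) — not enough R0
  blocked: charlie wants (9, 1, 6, 8), pool (6, 4, 6, 8) — not enough R0
Processes that could never finish after the grant: foxtrot and charlie.


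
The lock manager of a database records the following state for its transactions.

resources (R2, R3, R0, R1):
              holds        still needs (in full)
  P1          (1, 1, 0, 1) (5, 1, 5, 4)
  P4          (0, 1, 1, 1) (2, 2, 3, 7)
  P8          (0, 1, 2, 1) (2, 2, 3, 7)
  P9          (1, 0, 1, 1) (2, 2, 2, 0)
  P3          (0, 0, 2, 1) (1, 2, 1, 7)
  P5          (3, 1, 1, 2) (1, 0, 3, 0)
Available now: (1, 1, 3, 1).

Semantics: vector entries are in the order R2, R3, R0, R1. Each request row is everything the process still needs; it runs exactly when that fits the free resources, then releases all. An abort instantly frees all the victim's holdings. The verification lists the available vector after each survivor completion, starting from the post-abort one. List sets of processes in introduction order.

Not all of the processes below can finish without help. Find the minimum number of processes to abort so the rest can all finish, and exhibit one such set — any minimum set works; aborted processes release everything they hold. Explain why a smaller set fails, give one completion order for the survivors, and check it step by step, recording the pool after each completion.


Abort P8 and P3.
Key observation: aborting P8 and P3 returns (0, 1, 4, 2), and P4 — hopeless before — runs at step 4 with the returned capacity in the pool.
No one abort is enough; case by case: P1 alone leaves P4 blocked (short on R1); P4 alone leaves P8 blocked (short on R1); P8 alone leaves P4 blocked (short on R1); P9 alone leaves P4 blocked (short on R1); P3 alone leaves P4 blocked (short on R1); P5 alone leaves P4 blocked (short on R1).
One survivor order: P5, P9, P1, P4. Check, step by step (post-abort pool first):
  pool = (1, 2, 7, 3)
  P5 needs (1, 0, 3, 0) <= (1, 2, 7, 3) -> finishes; pool += (3, 1, 1, 2) = (4, 3, 8, 5)
  P9 needs (2, 2, 2, 0) <= (4, 3, 8, 5) -> finishes; pool += (1, 0, 1, 1) = (5, 3, 9, 6)
  P1 needs (5, 1, 5, 4) <= (5, 3, 9, 6) -> finishes; pool += (1, 1, 0, 1) = (6, 4, 9, 7)
  P4 needs (2, 2, 3, 7) <= (6, 4, 9, 7) -> finishes; pool += (0, 1, 1, 1) = (6, 5, 10, 8)


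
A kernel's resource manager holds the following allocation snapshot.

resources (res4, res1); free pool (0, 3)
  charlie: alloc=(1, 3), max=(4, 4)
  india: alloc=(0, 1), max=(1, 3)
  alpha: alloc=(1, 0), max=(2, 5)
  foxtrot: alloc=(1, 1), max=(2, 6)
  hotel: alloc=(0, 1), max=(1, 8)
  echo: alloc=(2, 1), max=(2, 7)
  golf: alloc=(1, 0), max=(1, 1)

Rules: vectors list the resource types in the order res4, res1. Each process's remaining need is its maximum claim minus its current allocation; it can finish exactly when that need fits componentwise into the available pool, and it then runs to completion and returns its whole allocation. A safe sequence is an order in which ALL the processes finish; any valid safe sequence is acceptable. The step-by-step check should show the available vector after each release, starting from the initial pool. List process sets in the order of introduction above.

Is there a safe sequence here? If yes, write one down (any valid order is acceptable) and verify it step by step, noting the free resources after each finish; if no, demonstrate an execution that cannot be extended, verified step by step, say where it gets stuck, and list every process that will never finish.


UNSAFE — no complete ordering exists.
Key observation: after golf, india the pool peaks at (1, 4), and each blocked process is short somewhere: charlie on res4; alpha on res1; foxtrot on res1; hotel on res1; echo on res1.
Going as far as possible: golf, india; after that, nothing fits. Step-by-step check:
  pool = (0, 3)
  golf: need (0, 1) fits (0, 3); releases (1, 0), pool now (1, 3)
  india: need (1, 2) fits (1, 3); releases (0, 1), pool now (1, 4)
  blocked: charlie wants (3, 1), pool (1, 4) — not enough res4
  blocked: alpha wants (1, 5), pool (1, 4) — not enough res1
  blocked: foxtrot wants (1, 5), pool (1, 4) — not enough res1
  blocked: hotel wants (1, 7), pool (1, 4) — not enough res1
  blocked: echo wants (0, 6), pool (1, 4) — not enough res1
Processes that can never finish: charlie, alpha, foxtrot, hotel and echo.


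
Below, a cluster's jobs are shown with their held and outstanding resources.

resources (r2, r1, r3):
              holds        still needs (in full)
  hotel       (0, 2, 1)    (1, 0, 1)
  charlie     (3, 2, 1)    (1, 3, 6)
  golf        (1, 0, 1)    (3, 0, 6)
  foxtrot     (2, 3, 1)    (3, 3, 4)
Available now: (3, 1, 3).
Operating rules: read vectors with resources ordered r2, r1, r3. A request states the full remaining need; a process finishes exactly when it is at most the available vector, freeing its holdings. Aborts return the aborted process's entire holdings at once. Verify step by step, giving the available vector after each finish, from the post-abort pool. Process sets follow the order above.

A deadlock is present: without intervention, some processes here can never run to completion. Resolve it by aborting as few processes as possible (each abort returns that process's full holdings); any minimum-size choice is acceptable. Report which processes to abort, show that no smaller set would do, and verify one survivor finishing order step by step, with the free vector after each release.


The answer: abort golf.
Key observation: the deadlocked charlie becomes finishable only because golf released (1, 0, 1); it completes at step 3 below.
Minimality: the empty abort set fails — the state is deadlocked as it stands.
The survivors complete as hotel, foxtrot, charlie. Step-by-step check (starting from the post-abort pool):
  pool = (4, 1, 4)
  hotel needs (1, 0, 1) <= (4, 1, 4) -> finishes; pool += (0, 2, 1) = (4, 3, 5)
  foxtrot needs (3, 3, 4) <= (4, 3, 5) -> finishes; pool += (2, 3, 1) = (6, 6, 6)
  charlie needs (1, 3, 6) <= (6, 6, 6) -> finishes; pool += (3, 2, 1) = (9, 8, 7)


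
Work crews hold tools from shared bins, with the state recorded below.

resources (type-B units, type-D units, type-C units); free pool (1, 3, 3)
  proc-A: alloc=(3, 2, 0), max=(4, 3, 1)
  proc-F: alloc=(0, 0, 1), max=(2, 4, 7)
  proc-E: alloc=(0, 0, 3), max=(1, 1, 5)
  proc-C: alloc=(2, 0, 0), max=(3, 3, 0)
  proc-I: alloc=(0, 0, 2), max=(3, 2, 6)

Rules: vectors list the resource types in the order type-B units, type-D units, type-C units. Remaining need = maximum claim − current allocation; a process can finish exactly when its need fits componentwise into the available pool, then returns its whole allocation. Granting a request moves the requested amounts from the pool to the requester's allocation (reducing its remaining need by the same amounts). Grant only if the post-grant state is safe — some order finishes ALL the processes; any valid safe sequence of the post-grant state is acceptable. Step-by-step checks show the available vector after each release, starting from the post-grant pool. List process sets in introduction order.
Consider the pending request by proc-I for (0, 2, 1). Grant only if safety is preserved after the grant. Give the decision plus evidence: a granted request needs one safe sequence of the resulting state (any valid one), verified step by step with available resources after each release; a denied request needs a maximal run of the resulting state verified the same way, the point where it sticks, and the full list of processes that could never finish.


GRANT. The post-grant state is safe; one safe sequence: proc-E, proc-A, proc-I, proc-F, proc-C.
Key observation: the grant leaves (1, 1, 2) free — enough for proc-E, whose release restarts the cascade.
Check on the post-grant state, step by step:
  pool = (1, 1, 2)
  proc-E needs (1, 1, 2) <= (1, 1, 2) -> finishes; pool += (0, 0, 3) = (1, 1, 5)
  proc-A needs (1, 1, 1) <= (1, 1, 5) -> finishes; pool += (3, 2, 0) = (4, 3, 5)
  proc-I needs (3, 0, 3) <= (4, 3, 5) -> finishes; pool += (0, 2, 3) = (4, 5, 8)
  proc-F needs (2, 4, 6) <= (4, 5, 8) -> finishes; pool += (0, 0, 1) = (4, 5, 9)
  proc-C needs (1, 3, 0) <= (4, 5, 9) -> finishes; pool += (2, 0, 0) = (6, 5, 9)


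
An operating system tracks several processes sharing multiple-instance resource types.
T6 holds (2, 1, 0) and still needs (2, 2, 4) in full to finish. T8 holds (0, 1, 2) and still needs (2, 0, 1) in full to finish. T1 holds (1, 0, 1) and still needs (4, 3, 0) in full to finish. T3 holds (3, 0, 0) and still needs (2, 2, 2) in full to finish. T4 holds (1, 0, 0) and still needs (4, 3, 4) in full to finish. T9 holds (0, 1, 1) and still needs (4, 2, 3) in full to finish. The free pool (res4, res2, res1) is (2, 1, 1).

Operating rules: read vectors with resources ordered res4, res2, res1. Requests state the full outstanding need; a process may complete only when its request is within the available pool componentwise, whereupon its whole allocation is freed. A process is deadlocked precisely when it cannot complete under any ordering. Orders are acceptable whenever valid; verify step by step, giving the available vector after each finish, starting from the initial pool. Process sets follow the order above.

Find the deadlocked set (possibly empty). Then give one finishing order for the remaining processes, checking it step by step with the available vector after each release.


No process is deadlocked.
Key observation: T8 fits the free pool immediately, and its release cascades until everyone finishes.
A valid finishing order for the others: T8, T3, T9, T1, T6, T4. Check, step by step:
  pool = (2, 1, 1)
  T8 needs (2, 0, 1) <= (2, 1, 1) -> finishes; pool += (0, 1, 2) = (2, 2, 3)
  T3 needs (2, 2, 2) <= (2, 2, 3) -> finishes; pool += (3, 0, 0) = (5, 2, 3)
  T9 needs (4, 2, 3) <= (5, 2, 3) -> finishes; pool += (0, 1, 1) = (5, 3, 4)
  T1 needs (4, 3, 0) <= (5, 3, 4) -> finishes; pool += (1, 0, 1) = (6, 3, 5)
  T6 needs (2, 2, 4) <= (6, 3, 5) -> finishes; pool += (2, 1, 0) = (8, 4, 5)
  T4 needs (4, 3, 4) <= (8, 4, 5) -> finishes; pool += (1, 0, 0) = (9, 4, 5)


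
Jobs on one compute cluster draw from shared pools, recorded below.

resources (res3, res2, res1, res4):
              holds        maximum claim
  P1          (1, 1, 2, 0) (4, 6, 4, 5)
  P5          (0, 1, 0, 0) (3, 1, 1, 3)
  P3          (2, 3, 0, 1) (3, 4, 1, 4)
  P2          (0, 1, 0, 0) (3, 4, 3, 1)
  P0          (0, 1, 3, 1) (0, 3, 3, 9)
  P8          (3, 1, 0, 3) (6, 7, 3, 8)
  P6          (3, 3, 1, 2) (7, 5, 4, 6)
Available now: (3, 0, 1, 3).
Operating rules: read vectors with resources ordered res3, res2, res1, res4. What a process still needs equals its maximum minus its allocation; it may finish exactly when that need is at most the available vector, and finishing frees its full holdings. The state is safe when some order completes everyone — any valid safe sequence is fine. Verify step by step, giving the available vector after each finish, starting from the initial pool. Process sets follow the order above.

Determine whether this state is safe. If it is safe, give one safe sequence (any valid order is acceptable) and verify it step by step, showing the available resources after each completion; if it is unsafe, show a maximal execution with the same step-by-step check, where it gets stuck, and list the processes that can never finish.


UNSAFE — no complete ordering exists.
Key observation: after P5, P3 the pool peaks at (5, 4, 1, 4), and each blocked process is short somewhere: P1 on res2, res1, res4; P2 on res1; P0 on res4; P8 on res2, res1, res4; P6 on res1.
Going as far as possible: P5, P3; after that, nothing fits. Walking it through:
  pool = (3, 0, 1, 3)
  P5: need (3, 0, 1, 3) fits (3, 0, 1, 3); releases (0, 1, 0, 0), pool now (3, 1, 1, 3)
  P3: need (1, 1, 1, 3) fits (3, 1, 1, 3); releases (2, 3, 0, 1), pool now (5, 4, 1, 4)
  P1 still needs (3, 5, 2, 5) but only (5, 4, 1, 4) is free — short on res2, res1 and res4
  P2 still needs (3, 3, 3, 1) but only (5, 4, 1, 4) is free — short on res1
  P0 still needs (0, 2, 0, 8) but only (5, 4, 1, 4) is free — short on res4
  P8 still needs (3, 6, 3, 5) but only (5, 4, 1, 4) is free — short on res2, res1 and res4
  P6 still needs (4, 2, 3, 4) but only (5, 4, 1, 4) is free — short on res1
Permanently blocked: P1, P2, P0, P8 and P6.


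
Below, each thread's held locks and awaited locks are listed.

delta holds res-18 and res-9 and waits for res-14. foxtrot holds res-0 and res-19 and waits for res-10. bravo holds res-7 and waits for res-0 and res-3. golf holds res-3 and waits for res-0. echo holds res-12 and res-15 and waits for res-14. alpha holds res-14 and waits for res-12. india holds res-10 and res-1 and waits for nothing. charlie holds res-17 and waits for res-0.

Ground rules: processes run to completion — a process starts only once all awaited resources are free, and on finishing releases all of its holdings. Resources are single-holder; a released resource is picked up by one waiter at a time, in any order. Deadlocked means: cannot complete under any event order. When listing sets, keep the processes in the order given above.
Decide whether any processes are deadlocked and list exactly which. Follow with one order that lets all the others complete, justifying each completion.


Deadlocked set: delta, echo and alpha.
Key observation: the wait chain closes on itself along alpha -> echo -> alpha; delta waits into the deadlock from upstream.
One completion order for the rest: india, foxtrot, golf, bravo, charlie.
Step-by-step check:
  run india (it waits on nothing); releases res-10 and res-1
  run foxtrot (all its waits — res-10 — are resolved); releases res-0 and res-19
  run golf (all its waits — res-0 — are resolved); releases res-3
  run bravo (all its waits — res-0 and res-3 — are resolved); releases res-7
  run charlie (all its waits — res-0 — are resolved); releases res-17
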